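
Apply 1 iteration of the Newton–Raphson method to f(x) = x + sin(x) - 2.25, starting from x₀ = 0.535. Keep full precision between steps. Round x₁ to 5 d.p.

1.18284

f'(x) = 1 + cos(x)
x_0 = 0.535000: f = -1.205159, f' = 1.860269 → x_1 = 0.535000 - (-1.205159)/(1.860269) = 1.182841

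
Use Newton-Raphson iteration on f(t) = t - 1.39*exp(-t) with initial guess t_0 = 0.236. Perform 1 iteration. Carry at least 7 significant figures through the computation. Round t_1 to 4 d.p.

0.6468

f'(t) = 1 + 1.39*exp(-t)
t_0 = 0.236000: f = -0.861795, f' = 2.097795 → t_1 = 0.236000 - (-0.861795)/(2.097795) = 0.646810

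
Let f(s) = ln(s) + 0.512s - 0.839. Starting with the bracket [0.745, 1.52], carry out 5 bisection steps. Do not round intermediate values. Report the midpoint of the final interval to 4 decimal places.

f(0.745000) = -0.751931, f(1.520000) = 0.357950 (opposite signs)
step 1: m = 1.132500, f(m) = -0.134732 < 0 → root in [1.132500, 1.520000]
step 2: m = 1.326250, f(m) = 0.122395 > 0 → root in [1.132500, 1.326250]
step 3: m = 1.229375, f(m) = -0.003054 < 0 → root in [1.229375, 1.326250]
step 4: m = 1.277813, f(m) = 0.060390 > 0 → root in [1.229375, 1.277813]
step 5: m = 1.253594, f(m) = 0.028854 > 0 → root in [1.229375, 1.253594]
Midpoint of [1.229375, 1.253594] = 1.241484

1.2415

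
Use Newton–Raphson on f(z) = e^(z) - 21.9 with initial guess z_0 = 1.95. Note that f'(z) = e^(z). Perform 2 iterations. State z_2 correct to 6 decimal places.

3.441370

Newton update: z ← z − f(z)/f'(z).
z_0 = 1.950000: f = -14.871312, f' = 7.028688 → z_1 = 1.950000 - (-14.871312)/(7.028688) = 4.065802
z_1 = 4.065802: f = 36.411666, f' = 58.311666 → z_2 = 4.065802 - (36.411666)/(58.311666) = 3.441370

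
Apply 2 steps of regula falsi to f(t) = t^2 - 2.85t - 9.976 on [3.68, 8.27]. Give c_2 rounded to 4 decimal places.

4.7360

False-position update: c = (a·f(b) − b·f(a))/(f(b) − f(a)); replace the endpoint whose sign matches f(c).
f(3.680000) = -6.921600, f(8.270000) = 34.847400
step 1: c = 4.440615, f(c) = -2.912689 < 0 → new bracket [4.440615, 8.270000]
step 2: c = 4.736001, f(c) = -1.043894 < 0 → new bracket [4.736001, 8.270000]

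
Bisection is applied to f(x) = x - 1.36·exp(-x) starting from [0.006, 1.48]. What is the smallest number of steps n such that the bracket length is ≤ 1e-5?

Initial width b − a = 1.48 − 0.006 = 1.474000.
After n steps the width is (b−a)/2^n; need (b−a)/2^n ≤ 1e-5.
So n ≥ log₂(1.474000/1e-5) = log₂(147400.0000) ≈ 17.1694.
Hence n = 18.

18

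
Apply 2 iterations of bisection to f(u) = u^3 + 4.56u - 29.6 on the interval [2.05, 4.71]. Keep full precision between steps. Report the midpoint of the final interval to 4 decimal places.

2.3825

f(2.050000) = -11.636875, f(4.710000) = 96.364711 (opposite signs)
step 1: m = 3.380000, f(m) = 24.427272 > 0 → root in [2.050000, 3.380000]
step 2: m = 2.715000, f(m) = 2.793276 > 0 → root in [2.050000, 2.715000]
Midpoint of [2.050000, 2.715000] = 2.382500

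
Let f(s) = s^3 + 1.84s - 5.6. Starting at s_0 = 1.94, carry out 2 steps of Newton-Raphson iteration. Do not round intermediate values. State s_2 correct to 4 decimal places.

f'(s) = 3s^2 + 1.84
s_0 = 1.940000: f = 5.270984, f' = 13.130800 → s_1 = 1.940000 - (5.270984)/(13.130800) = 1.538579
s_1 = 1.538579: f = 0.873145, f' = 8.941672 → s_2 = 1.538579 - (0.873145)/(8.941672) = 1.440930

1.4409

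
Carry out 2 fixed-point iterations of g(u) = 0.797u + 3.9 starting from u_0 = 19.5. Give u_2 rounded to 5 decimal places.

u_1 = g(19.500000) = 19.441500
u_2 = g(19.441500) = 19.394876

19.39488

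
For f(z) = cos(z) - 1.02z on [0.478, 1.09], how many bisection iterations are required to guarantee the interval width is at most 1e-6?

Initial width b − a = 1.09 − 0.478 = 0.612000.
After n steps the width is (b−a)/2^n; need (b−a)/2^n ≤ 1e-6.
So n ≥ log₂(0.612000/1e-6) = log₂(612000.0000) ≈ 19.2232.
Hence n = 20.

20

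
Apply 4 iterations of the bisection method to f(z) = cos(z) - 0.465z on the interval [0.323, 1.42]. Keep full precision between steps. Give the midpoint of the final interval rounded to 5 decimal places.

1.04291

f(0.323000) = 0.798092, f(1.420000) = -0.510075 (opposite signs)
step 1: m = 0.871500, f(m) = 0.238432 > 0 → root in [0.871500, 1.420000]
step 2: m = 1.145750, f(m) = -0.120411 < 0 → root in [0.871500, 1.145750]
step 3: m = 1.008625, f(m) = 0.064014 > 0 → root in [1.008625, 1.145750]
step 4: m = 1.077187, f(m) = -0.027085 < 0 → root in [1.008625, 1.077187]
Midpoint of [1.008625, 1.077187] = 1.042906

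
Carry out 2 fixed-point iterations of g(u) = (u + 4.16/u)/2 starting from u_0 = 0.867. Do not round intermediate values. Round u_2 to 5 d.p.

2.15060

u_1 = g(0.867000) = 2.832577
u_2 = g(2.832577) = 2.150602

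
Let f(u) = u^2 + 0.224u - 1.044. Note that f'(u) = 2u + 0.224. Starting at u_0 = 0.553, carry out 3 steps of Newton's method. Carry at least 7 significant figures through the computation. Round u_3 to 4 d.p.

Newton update: u ← u − f(u)/f'(u).
u_0 = 0.553000: f = -0.614319, f' = 1.330000 → u_1 = 0.553000 - (-0.614319)/(1.330000) = 1.014894
u_1 = 1.014894: f = 0.213346, f' = 2.253788 → u_2 = 1.014894 - (0.213346)/(2.253788) = 0.920233
u_2 = 0.920233: f = 0.008961, f' = 2.064466 → u_3 = 0.920233 - (0.008961)/(2.064466) = 0.915892

0.9159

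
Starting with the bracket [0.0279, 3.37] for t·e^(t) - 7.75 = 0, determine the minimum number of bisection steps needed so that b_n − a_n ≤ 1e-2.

9

Initial width b − a = 3.37 − 0.0279 = 3.342100.
After n steps the width is (b−a)/2^n; need (b−a)/2^n ≤ 1e-2.
So n ≥ log₂(3.342100/1e-2) = log₂(334.2100) ≈ 8.3846.
Hence n = 9.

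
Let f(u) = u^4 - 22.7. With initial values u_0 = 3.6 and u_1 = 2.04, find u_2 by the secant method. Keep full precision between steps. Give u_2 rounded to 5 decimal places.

2.09572

f(u_0) = 145.261600, f(u_1) = -5.381085
u_2 = 2.040000 - (-5.381085)·(2.040000 - 3.600000)/(-5.381085 - (145.261600)) = 2.095725; f(u_2) = -3.409797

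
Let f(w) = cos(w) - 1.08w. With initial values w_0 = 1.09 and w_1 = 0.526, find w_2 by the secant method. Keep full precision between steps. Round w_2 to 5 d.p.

Secant update: w_(k+1) = w_k − f(w_k)·(w_k − w_(k-1))/(f(w_k) − f(w_(k-1))).
f(w_0) = -0.714715, f(w_1) = 0.296742
w_2 = 0.526000 - (0.296742)·(0.526000 - 1.090000)/(0.296742 - (-0.714715)) = 0.691467; f(w_2) = 0.023527

0.69147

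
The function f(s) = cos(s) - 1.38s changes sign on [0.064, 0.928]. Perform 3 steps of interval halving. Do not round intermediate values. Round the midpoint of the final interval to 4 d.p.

f(0.064000) = 0.909633, f(0.928000) = -0.681204 (opposite signs)
step 1: m = 0.496000, f(m) = 0.195013 > 0 → root in [0.496000, 0.928000]
step 2: m = 0.712000, f(m) = -0.225503 < 0 → root in [0.496000, 0.712000]
step 3: m = 0.604000, f(m) = -0.010450 < 0 → root in [0.496000, 0.604000]
Midpoint of [0.496000, 0.604000] = 0.550000

0.5500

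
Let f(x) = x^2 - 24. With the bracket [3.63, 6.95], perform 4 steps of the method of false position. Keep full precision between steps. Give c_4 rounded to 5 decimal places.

False-position update: c = (a·f(b) − b·f(a))/(f(b) − f(a)); replace the endpoint whose sign matches f(c).
f(3.630000) = -10.823100, f(6.950000) = 24.302500
step 1: c = 4.652977, f(c) = -2.349802 < 0 → new bracket [4.652977, 6.950000]
step 2: c = 4.855494, f(c) = -0.424173 < 0 → new bracket [4.855494, 6.950000]
step 3: c = 4.891425, f(c) = -0.073965 < 0 → new bracket [4.891425, 6.950000]
step 4: c = 4.897671, f(c) = -0.012819 < 0 → new bracket [4.897671, 6.950000]

4.89767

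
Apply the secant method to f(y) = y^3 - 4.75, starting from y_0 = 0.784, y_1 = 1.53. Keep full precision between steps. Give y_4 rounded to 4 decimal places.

Secant update: y_(k+1) = y_k − f(y_k)·(y_k − y_(k-1))/(f(y_k) − f(y_(k-1))).
f(y_0) = -4.268110, f(y_1) = -1.168423
y_2 = 1.530000 - (-1.168423)·(1.530000 - 0.784000)/(-1.168423 - (-4.268110)) = 1.811204; f(y_2) = 1.191580
y_3 = 1.811204 - (1.191580)·(1.811204 - 1.530000)/(1.191580 - (-1.168423)) = 1.669222; f(y_3) = -0.099041
y_4 = 1.669222 - (-0.099041)·(1.669222 - 1.811204)/(-0.099041 - (1.191580)) = 1.680118; f(y_4) = -0.007371

1.6801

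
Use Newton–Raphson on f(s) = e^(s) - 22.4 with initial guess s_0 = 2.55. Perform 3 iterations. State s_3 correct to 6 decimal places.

3.109204

Newton update: s ← s − f(s)/f'(s).
f'(s) = e^(s)
s_0 = 2.550000: f = -9.592896, f' = 12.807104 → s_1 = 2.550000 - (-9.592896)/(12.807104) = 3.299029
s_1 = 3.299029: f = 4.686334, f' = 27.086334 → s_2 = 3.299029 - (4.686334)/(27.086334) = 3.126015
s_2 = 3.126015: f = 0.382999, f' = 22.782999 → s_3 = 3.126015 - (0.382999)/(22.782999) = 3.109204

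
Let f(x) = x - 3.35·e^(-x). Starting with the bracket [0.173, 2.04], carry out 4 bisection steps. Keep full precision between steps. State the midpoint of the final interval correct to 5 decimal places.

1.16484

f(0.173000) = -2.644811, f(2.040000) = 1.604404 (opposite signs)
step 1: m = 1.106500, f(m) = -0.001393 < 0 → root in [1.106500, 2.040000]
step 2: m = 1.573250, f(m) = 0.878560 > 0 → root in [1.106500, 1.573250]
step 3: m = 1.339875, f(m) = 0.462582 > 0 → root in [1.106500, 1.339875]
step 4: m = 1.223188, f(m) = 0.237314 > 0 → root in [1.106500, 1.223188]
Midpoint of [1.106500, 1.223188] = 1.164844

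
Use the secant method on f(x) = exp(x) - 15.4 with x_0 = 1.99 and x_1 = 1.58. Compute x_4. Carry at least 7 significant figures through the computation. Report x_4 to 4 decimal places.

f(x_0) = -8.084466, f(x_1) = -10.545044
x_2 = 1.580000 - (-10.545044)·(1.580000 - 1.990000)/(-10.545044 - (-8.084466)) = 3.337095; f(x_2) = 12.737257
x_3 = 3.337095 - (12.737257)·(3.337095 - 1.580000)/(12.737257 - (-10.545044)) = 2.375825; f(x_3) = -4.640112
x_4 = 2.375825 - (-4.640112)·(2.375825 - 3.337095)/(-4.640112 - (12.737257)) = 2.632504; f(x_4) = -1.491451

2.6325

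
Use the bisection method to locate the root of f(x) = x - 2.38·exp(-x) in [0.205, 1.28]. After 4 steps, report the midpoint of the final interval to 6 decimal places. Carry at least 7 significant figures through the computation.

0.910469

f(0.205000) = -1.733861, f(1.280000) = 0.618271 (opposite signs)
step 1: m = 0.742500, f(m) = -0.390196 < 0 → root in [0.742500, 1.280000]
step 2: m = 1.011250, f(m) = 0.145492 > 0 → root in [0.742500, 1.011250]
step 3: m = 0.876875, f(m) = -0.113398 < 0 → root in [0.876875, 1.011250]
step 4: m = 0.944063, f(m) = 0.018137 > 0 → root in [0.876875, 0.944063]
Midpoint of [0.876875, 0.944063] = 0.910469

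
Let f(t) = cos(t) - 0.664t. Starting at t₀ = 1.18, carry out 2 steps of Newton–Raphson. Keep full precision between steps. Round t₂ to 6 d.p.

f'(t) = -sin(t) - 0.664
t_0 = 1.180000: f = -0.402595, f' = -1.588606 → t_1 = 1.180000 - (-0.402595)/(-1.588606) = 0.926573
t_1 = 0.926573: f = -0.014667, f' = -1.463567 → t_2 = 0.926573 - (-0.014667)/(-1.463567) = 0.916552

0.916552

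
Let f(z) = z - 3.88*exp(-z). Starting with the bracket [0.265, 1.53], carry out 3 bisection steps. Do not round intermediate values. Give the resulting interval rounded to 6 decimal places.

f(0.265000) = -2.711759, f(1.530000) = 0.689842 (opposite signs)
step 1: m = 0.897500, f(m) = -0.683939 < 0 → root in [0.897500, 1.530000]
step 2: m = 1.213750, f(m) = 0.061075 > 0 → root in [0.897500, 1.213750]
step 3: m = 1.055625, f(m) = -0.294518 < 0 → root in [1.055625, 1.213750]

[1.055625, 1.213750]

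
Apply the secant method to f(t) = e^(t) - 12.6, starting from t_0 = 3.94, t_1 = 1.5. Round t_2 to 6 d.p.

1.922028

f(t_0) = 38.818601, f(t_1) = -8.118311
t_2 = 1.500000 - (-8.118311)·(1.500000 - 3.940000)/(-8.118311 - (38.818601)) = 1.922028; f(t_2) = -5.765196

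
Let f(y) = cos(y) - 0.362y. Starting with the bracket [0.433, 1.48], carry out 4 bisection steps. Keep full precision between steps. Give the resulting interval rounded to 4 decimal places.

f(0.433000) = 0.750965, f(1.480000) = -0.445088 (opposite signs)
step 1: m = 0.956500, f(m) = 0.230131 > 0 → root in [0.956500, 1.480000]
step 2: m = 1.218250, f(m) = -0.095718 < 0 → root in [0.956500, 1.218250]
step 3: m = 1.087375, f(m) = 0.071181 > 0 → root in [1.087375, 1.218250]
step 4: m = 1.152813, f(m) = -0.011399 < 0 → root in [1.087375, 1.152813]

[1.0874, 1.1528]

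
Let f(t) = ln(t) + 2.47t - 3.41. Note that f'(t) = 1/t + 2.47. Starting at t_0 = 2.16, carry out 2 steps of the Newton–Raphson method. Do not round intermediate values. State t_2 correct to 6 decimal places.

Newton update: t ← t − f(t)/f'(t).
t_0 = 2.160000: f = 2.695308, f' = 2.932963 → t_1 = 2.160000 - (2.695308)/(2.932963) = 1.241029
t_1 = 1.241029: f = -0.128718, f' = 3.275783 → t_2 = 1.241029 - (-0.128718)/(3.275783) = 1.280323

1.280323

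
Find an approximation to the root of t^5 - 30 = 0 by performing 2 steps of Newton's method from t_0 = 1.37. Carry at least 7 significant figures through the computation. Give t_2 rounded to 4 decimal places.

Newton update: t ← t − f(t)/f'(t).
f'(t) = 5t^4
t_0 = 1.370000: f = -25.173828, f' = 17.613768 → t_1 = 1.370000 - (-25.173828)/(17.613768) = 2.799213
t_1 = 2.799213: f = 141.861971, f' = 306.982653 → t_2 = 2.799213 - (141.861971)/(306.982653) = 2.337096

2.3371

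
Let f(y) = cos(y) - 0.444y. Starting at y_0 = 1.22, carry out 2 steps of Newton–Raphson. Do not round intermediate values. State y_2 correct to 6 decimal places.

1.073817

Newton update: y ← y − f(y)/f'(y).
f'(y) = -sin(y) - 0.444
y_0 = 1.220000: f = -0.198034, f' = -1.383099 → y_1 = 1.220000 - (-0.198034)/(-1.383099) = 1.076818
y_1 = 1.076818: f = -0.003975, f' = -1.324454 → y_2 = 1.076818 - (-0.003975)/(-1.324454) = 1.073817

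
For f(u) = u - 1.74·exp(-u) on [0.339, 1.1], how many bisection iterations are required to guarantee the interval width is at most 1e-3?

10

Initial width b − a = 1.1 − 0.339 = 0.761000.
After n steps the width is (b−a)/2^n; need (b−a)/2^n ≤ 1e-3.
So n ≥ log₂(0.761000/1e-3) = log₂(761.0000) ≈ 9.5718.
Hence n = 10.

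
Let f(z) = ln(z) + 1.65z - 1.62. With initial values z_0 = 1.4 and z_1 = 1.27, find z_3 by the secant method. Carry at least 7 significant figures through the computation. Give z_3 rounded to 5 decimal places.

0.98950

f(z_0) = 1.026472, f(z_1) = 0.714517
z_2 = 1.270000 - (0.714517)·(1.270000 - 1.400000)/(0.714517 - (1.026472)) = 0.972242; f(z_2) = -0.043951
z_3 = 0.972242 - (-0.043951)·(0.972242 - 1.270000)/(-0.043951 - (0.714517)) = 0.989496; f(z_3) = 0.002110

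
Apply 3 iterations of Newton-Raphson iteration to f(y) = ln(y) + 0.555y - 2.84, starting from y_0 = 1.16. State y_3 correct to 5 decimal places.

Newton update: y ← y − f(y)/f'(y).
f'(y) = 1/y + 0.555
y_0 = 1.160000: f = -2.047780, f' = 1.417069 → y_1 = 1.160000 - (-2.047780)/(1.417069) = 2.605081
y_1 = 2.605081: f = -0.436716, f' = 0.938865 → y_2 = 2.605081 - (-0.436716)/(0.938865) = 3.070234
y_2 = 3.070234: f = -0.014266, f' = 0.880708 → y_3 = 3.070234 - (-0.014266)/(0.880708) = 3.086433

3.08643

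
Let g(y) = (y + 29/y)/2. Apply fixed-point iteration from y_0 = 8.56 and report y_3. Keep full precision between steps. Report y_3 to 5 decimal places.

5.38524

y_1 = g(8.560000) = 5.973925
y_2 = g(5.973925) = 5.414177
y_3 = g(5.414177) = 5.385243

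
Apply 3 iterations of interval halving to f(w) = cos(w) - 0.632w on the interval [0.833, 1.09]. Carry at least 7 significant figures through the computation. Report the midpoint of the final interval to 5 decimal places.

0.94544

f(0.833000) = 0.146203, f(1.090000) = -0.226395 (opposite signs)
step 1: m = 0.961500, f(m) = -0.035377 < 0 → root in [0.833000, 0.961500]
step 2: m = 0.897250, f(m) = 0.056700 > 0 → root in [0.897250, 0.961500]
step 3: m = 0.929375, f(m) = 0.010970 > 0 → root in [0.929375, 0.961500]
Midpoint of [0.929375, 0.961500] = 0.945438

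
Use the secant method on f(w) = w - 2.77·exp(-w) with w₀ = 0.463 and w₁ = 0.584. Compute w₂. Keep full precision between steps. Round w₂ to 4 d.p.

0.9476

f(w_0) = -1.280418, f(w_1) = -0.960727
w_2 = 0.584000 - (-0.960727)·(0.584000 - 0.463000)/(-0.960727 - (-1.280418)) = 0.947627; f(w_2) = -0.126191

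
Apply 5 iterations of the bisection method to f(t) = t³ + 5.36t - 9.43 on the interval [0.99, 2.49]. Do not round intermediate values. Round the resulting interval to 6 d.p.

f(0.990000) = -3.153301, f(2.490000) = 19.354649 (opposite signs)
step 1: m = 1.740000, f(m) = 5.164424 > 0 → root in [0.990000, 1.740000]
step 2: m = 1.365000, f(m) = 0.429702 > 0 → root in [0.990000, 1.365000]
step 3: m = 1.177500, f(m) = -1.485989 < 0 → root in [1.177500, 1.365000]
step 4: m = 1.271250, f(m) = -0.561663 < 0 → root in [1.271250, 1.365000]
step 5: m = 1.318125, f(m) = -0.074669 < 0 → root in [1.318125, 1.365000]

[1.318125, 1.365000]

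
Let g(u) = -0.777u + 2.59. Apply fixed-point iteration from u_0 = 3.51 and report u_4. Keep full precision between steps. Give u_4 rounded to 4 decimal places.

2.2056

u_1 = g(3.510000) = -0.137270
u_2 = g(-0.137270) = 2.696659
u_3 = g(2.696659) = 0.494696
u_4 = g(0.494696) = 2.205621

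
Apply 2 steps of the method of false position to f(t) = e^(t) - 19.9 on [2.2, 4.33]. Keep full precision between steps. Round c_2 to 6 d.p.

2.747780

False-position update: c = (a·f(b) − b·f(a))/(f(b) − f(a)); replace the endpoint whose sign matches f(c).
f(2.200000) = -10.874987, f(4.330000) = 56.044287
step 1: c = 2.546144, f(c) = -7.142182 < 0 → new bracket [2.546144, 4.330000]
step 2: c = 2.747780, f(c) = -4.292063 < 0 → new bracket [2.747780, 4.330000]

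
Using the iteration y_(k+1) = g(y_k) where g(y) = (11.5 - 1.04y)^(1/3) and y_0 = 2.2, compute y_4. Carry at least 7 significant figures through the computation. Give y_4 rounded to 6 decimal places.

y_1 = g(2.200000) = 2.096290
y_2 = g(2.096290) = 2.104439
y_3 = g(2.104439) = 2.103801
y_4 = g(2.103801) = 2.103851

2.103851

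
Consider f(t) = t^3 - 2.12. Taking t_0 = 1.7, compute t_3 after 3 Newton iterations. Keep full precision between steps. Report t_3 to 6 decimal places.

1.284661

Newton update: t ← t − f(t)/f'(t).
f'(t) = 3t^2
t_0 = 1.700000: f = 2.793000, f' = 8.670000 → t_1 = 1.700000 - (2.793000)/(8.670000) = 1.377855
t_1 = 1.377855: f = 0.495834, f' = 5.695450 → t_2 = 1.377855 - (0.495834)/(5.695450) = 1.290797
t_2 = 1.290797: f = 0.030669, f' = 4.998468 → t_3 = 1.290797 - (0.030669)/(4.998468) = 1.284661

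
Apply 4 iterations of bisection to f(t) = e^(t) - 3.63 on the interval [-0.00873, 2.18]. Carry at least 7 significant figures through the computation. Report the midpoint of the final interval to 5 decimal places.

f(-0.008730) = -2.638692, f(2.180000) = 5.216306 (opposite signs)
step 1: m = 1.085635, f(m) = -0.668680 < 0 → root in [1.085635, 2.180000]
step 2: m = 1.632818, f(m) = 1.488275 > 0 → root in [1.085635, 1.632818]
step 3: m = 1.359226, f(m) = 0.263180 > 0 → root in [1.085635, 1.359226]
step 4: m = 1.222431, f(m) = -0.234569 < 0 → root in [1.222431, 1.359226]
Midpoint of [1.222431, 1.359226] = 1.290828

1.29083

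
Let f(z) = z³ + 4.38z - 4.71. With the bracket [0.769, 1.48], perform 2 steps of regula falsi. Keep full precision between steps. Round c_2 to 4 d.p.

f(0.769000) = -0.887023, f(1.480000) = 5.014192
step 1: c = 0.875872, f(c) = -0.201755 < 0 → new bracket [0.875872, 1.480000]
step 2: c = 0.899240, f(c) = -0.044176 < 0 → new bracket [0.899240, 1.480000]

0.8992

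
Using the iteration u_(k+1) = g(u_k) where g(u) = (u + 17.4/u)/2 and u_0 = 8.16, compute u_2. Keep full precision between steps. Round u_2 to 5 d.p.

4.26366

u_1 = g(8.160000) = 5.146176
u_2 = g(5.146176) = 4.263664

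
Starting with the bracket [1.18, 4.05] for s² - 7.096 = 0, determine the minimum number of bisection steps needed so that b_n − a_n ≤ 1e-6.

Initial width b − a = 4.05 − 1.18 = 2.870000.
After n steps the width is (b−a)/2^n; need (b−a)/2^n ≤ 1e-6.
So n ≥ log₂(2.870000/1e-6) = log₂(2870000.0000) ≈ 21.4526.
Hence n = 22.

22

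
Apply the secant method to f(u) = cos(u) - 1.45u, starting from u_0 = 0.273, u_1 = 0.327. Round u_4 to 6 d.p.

0.577723

Secant update: u_(k+1) = u_k − f(u_k)·(u_k − u_(k-1))/(f(u_k) − f(u_(k-1))).
f(u_0) = 0.567116, f(u_1) = 0.472860
u_2 = 0.327000 - (0.472860)·(0.327000 - 0.273000)/(0.472860 - (0.567116)) = 0.597905; f(u_2) = -0.040445
u_3 = 0.597905 - (-0.040445)·(0.597905 - 0.327000)/(-0.040445 - (0.472860)) = 0.576559; f(u_3) = 0.002332
u_4 = 0.576559 - (0.002332)·(0.576559 - 0.597905)/(0.002332 - (-0.040445)) = 0.577723; f(u_4) = 0.000010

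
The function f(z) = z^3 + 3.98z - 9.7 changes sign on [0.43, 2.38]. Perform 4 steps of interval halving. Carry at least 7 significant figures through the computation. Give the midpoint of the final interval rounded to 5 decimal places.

f(0.430000) = -7.909093, f(2.380000) = 13.253672 (opposite signs)
step 1: m = 1.405000, f(m) = -1.334595 < 0 → root in [1.405000, 2.380000]
step 2: m = 1.892500, f(m) = 4.610245 > 0 → root in [1.405000, 1.892500]
step 3: m = 1.648750, f(m) = 1.343948 > 0 → root in [1.405000, 1.648750]
step 4: m = 1.526875, f(m) = -0.063362 < 0 → root in [1.526875, 1.648750]
Midpoint of [1.526875, 1.648750] = 1.587813

1.58781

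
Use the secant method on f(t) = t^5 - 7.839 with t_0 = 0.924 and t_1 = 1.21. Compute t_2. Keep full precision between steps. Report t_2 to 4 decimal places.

f(t_0) = -7.165465, f(t_1) = -5.245258
t_2 = 1.210000 - (-5.245258)·(1.210000 - 0.924000)/(-5.245258 - (-7.165465)) = 1.991240; f(t_2) = 23.466329

1.9912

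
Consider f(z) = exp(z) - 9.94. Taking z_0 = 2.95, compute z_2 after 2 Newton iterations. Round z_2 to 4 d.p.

Newton update: z ← z − f(z)/f'(z).
f'(z) = exp(z)
z_0 = 2.950000: f = 9.165954, f' = 19.105954 → z_1 = 2.950000 - (9.165954)/(19.105954) = 2.470257
z_1 = 2.470257: f = 1.885482, f' = 11.825482 → z_2 = 2.470257 - (1.885482)/(11.825482) = 2.310814

2.3108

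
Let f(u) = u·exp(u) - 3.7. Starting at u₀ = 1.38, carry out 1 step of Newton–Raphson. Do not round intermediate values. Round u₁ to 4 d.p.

1.1913

Newton update: u ← u − f(u)/f'(u).
f'(u) = (u + 1)·exp(u)
u_0 = 1.380000: f = 1.785364, f' = 9.460266 → u_1 = 1.380000 - (1.785364)/(9.460266) = 1.191278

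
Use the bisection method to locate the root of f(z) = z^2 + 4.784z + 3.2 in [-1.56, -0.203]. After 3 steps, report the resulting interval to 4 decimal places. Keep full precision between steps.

[-0.8815, -0.7119]

f(-1.560000) = -1.829440, f(-0.203000) = 2.270057 (opposite signs)
step 1: m = -0.881500, f(m) = -0.240054 < 0 → root in [-0.881500, -0.203000]
step 2: m = -0.542250, f(m) = 0.899911 > 0 → root in [-0.881500, -0.542250]
step 3: m = -0.711875, f(m) = 0.301156 > 0 → root in [-0.881500, -0.711875]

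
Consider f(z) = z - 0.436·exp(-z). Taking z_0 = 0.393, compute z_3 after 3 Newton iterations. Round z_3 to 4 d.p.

0.3174

f'(z) = 1 + 0.436·exp(-z)
z_0 = 0.393000: f = 0.098687, f' = 1.294313 → z_1 = 0.393000 - (0.098687)/(1.294313) = 0.316753
z_1 = 0.316753: f = -0.000878, f' = 1.317631 → z_2 = 0.316753 - (-0.000878)/(1.317631) = 0.317419
z_2 = 0.317419: f = -0.000000, f' = 1.317419 → z_3 = 0.317419 - (-0.000000)/(1.317419) = 0.317419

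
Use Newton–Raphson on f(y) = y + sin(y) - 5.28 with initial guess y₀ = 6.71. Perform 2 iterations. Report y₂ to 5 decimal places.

f'(y) = 1 + cos(y)
y_0 = 6.710000: f = 1.843973, f' = 1.910289 → y_1 = 6.710000 - (1.843973)/(1.910289) = 5.744715
y_1 = 5.744715: f = -0.048108, f' = 1.858494 → y_2 = 5.744715 - (-0.048108)/(1.858494) = 5.770601

5.77060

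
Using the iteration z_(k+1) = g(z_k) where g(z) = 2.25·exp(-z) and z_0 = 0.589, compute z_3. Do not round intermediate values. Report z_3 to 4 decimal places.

1.1798

z_1 = g(0.589000) = 1.248484
z_2 = g(1.248484) = 0.645614
z_3 = g(0.645614) = 1.179767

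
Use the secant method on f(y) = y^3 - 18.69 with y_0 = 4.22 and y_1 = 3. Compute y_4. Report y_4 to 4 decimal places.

Secant update: y_(k+1) = y_k − f(y_k)·(y_k − y_(k-1))/(f(y_k) − f(y_(k-1))).
f(y_0) = 56.461448, f(y_1) = 8.310000
y_2 = 3.000000 - (8.310000)·(3.000000 - 4.220000)/(8.310000 - (56.461448)) = 2.789452; f(y_2) = 3.014840
y_3 = 2.789452 - (3.014840)·(2.789452 - 3.000000)/(3.014840 - (8.310000)) = 2.669575; f(y_3) = 0.335066
y_4 = 2.669575 - (0.335066)·(2.669575 - 2.789452)/(0.335066 - (3.014840)) = 2.654586; f(y_4) = 0.016402

2.6546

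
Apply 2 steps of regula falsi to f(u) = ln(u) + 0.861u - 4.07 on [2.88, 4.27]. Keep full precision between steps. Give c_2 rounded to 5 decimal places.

3.33020

f(2.880000) = -0.532530, f(4.270000) = 1.058084
step 1: c = 3.345365, f(c) = 0.017935 > 0 → new bracket [2.880000, 3.345365]
step 2: c = 3.330203, f(c) = 0.000338 > 0 → new bracket [2.880000, 3.330203]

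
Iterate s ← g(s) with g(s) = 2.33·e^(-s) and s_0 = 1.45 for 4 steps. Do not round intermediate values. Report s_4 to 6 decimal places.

1.272773

s_1 = g(1.450000) = 0.546549
s_2 = g(0.546549) = 1.348941
s_3 = g(1.348941) = 0.604670
s_4 = g(0.604670) = 1.272773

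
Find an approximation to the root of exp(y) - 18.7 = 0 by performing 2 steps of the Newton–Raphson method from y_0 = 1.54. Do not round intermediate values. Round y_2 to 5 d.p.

Newton update: y ← y − f(y)/f'(y).
f'(y) = exp(y)
y_0 = 1.540000: f = -14.035410, f' = 4.664590 → y_1 = 1.540000 - (-14.035410)/(4.664590) = 4.548927
y_1 = 4.548927: f = 75.830884, f' = 94.530884 → y_2 = 4.548927 - (75.830884)/(94.530884) = 3.746746

3.74675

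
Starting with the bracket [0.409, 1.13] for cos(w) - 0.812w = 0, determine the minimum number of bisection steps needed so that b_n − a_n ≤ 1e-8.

27

Initial width b − a = 1.13 − 0.409 = 0.721000.
After n steps the width is (b−a)/2^n; need (b−a)/2^n ≤ 1e-8.
So n ≥ log₂(0.721000/1e-8) = log₂(72100000.0000) ≈ 26.1035.
Hence n = 27.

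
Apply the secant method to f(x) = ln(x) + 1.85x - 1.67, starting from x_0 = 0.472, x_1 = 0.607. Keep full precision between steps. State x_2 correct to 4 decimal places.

0.8888

f(x_0) = -1.547576, f(x_1) = -1.046276
x_2 = 0.607000 - (-1.046276)·(0.607000 - 0.472000)/(-1.046276 - (-1.547576)) = 0.888762; f(x_2) = -0.143716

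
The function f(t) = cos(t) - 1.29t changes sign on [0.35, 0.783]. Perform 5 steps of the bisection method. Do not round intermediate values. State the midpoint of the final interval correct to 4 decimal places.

f(0.350000) = 0.487873, f(0.783000) = -0.301269 (opposite signs)
step 1: m = 0.566500, f(m) = 0.113000 > 0 → root in [0.566500, 0.783000]
step 2: m = 0.674750, f(m) = -0.089564 < 0 → root in [0.566500, 0.674750]
step 3: m = 0.620625, f(m) = 0.012909 > 0 → root in [0.620625, 0.674750]
step 4: m = 0.647687, f(m) = -0.038036 < 0 → root in [0.620625, 0.647687]
step 5: m = 0.634156, f(m) = -0.012490 < 0 → root in [0.620625, 0.634156]
Midpoint of [0.620625, 0.634156] = 0.627391

0.6274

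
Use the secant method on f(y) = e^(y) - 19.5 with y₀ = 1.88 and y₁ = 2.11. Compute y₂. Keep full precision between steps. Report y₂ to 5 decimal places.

3.63702

Secant update: y_(k+1) = y_k − f(y_k)·(y_k − y_(k-1))/(f(y_k) − f(y_(k-1))).
f(y_0) = -12.946495, f(y_1) = -11.251759
y_2 = 2.110000 - (-11.251759)·(2.110000 - 1.880000)/(-11.251759 - (-12.946495)) = 3.637025; f(y_2) = 18.478673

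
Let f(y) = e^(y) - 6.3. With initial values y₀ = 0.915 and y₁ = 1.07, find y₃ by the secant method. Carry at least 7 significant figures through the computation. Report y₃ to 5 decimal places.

1.65159

Secant update: y_(k+1) = y_k − f(y_k)·(y_k − y_(k-1))/(f(y_k) − f(y_(k-1))).
f(y_0) = -3.803225, f(y_1) = -3.384621
y_2 = 1.070000 - (-3.384621)·(1.070000 - 0.915000)/(-3.384621 - (-3.803225)) = 2.323251; f(y_2) = 3.908809
y_3 = 2.323251 - (3.908809)·(2.323251 - 1.070000)/(3.908809 - (-3.384621)) = 1.651589; f(y_3) = -1.084739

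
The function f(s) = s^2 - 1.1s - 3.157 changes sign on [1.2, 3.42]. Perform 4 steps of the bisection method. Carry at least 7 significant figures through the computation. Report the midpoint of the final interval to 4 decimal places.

2.3794

f(1.200000) = -3.037000, f(3.420000) = 4.777400 (opposite signs)
step 1: m = 2.310000, f(m) = -0.361900 < 0 → root in [2.310000, 3.420000]
step 2: m = 2.865000, f(m) = 1.899725 > 0 → root in [2.310000, 2.865000]
step 3: m = 2.587500, f(m) = 0.691906 > 0 → root in [2.310000, 2.587500]
step 4: m = 2.448750, f(m) = 0.145752 > 0 → root in [2.310000, 2.448750]
Midpoint of [2.310000, 2.448750] = 2.379375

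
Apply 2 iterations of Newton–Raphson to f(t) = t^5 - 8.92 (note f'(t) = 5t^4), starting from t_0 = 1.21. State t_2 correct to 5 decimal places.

1.61005

Newton update: t ← t − f(t)/f'(t).
t_0 = 1.210000: f = -6.326258, f' = 10.717944 → t_1 = 1.210000 - (-6.326258)/(10.717944) = 1.800249
t_1 = 1.800249: f = 9.988762, f' = 52.517069 → t_2 = 1.800249 - (9.988762)/(52.517069) = 1.610049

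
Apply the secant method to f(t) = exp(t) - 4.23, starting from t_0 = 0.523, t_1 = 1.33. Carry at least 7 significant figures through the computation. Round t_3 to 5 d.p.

f(t_0) = -2.542919, f(t_1) = -0.448957
t_2 = 1.330000 - (-0.448957)·(1.330000 - 0.523000)/(-0.448957 - (-2.542919)) = 1.503025; f(t_2) = 0.265267
t_3 = 1.503025 - (0.265267)·(1.503025 - 1.330000)/(0.265267 - (-0.448957)) = 1.438763; f(t_3) = -0.014524

1.43876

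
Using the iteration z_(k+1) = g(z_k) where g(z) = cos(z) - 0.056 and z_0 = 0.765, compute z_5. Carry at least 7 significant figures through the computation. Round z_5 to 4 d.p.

0.6984

z_1 = g(0.765000) = 0.665382
z_2 = g(0.665382) = 0.730681
z_3 = g(0.730681) = 0.688720
z_4 = g(0.688720) = 0.716060
z_5 = g(0.716060) = 0.698398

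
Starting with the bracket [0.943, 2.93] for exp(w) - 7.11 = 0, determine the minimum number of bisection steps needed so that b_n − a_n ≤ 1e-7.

25

Initial width b − a = 2.93 − 0.943 = 1.987000.
After n steps the width is (b−a)/2^n; need (b−a)/2^n ≤ 1e-7.
So n ≥ log₂(1.987000/1e-7) = log₂(19870000.0000) ≈ 24.2441.
Hence n = 25.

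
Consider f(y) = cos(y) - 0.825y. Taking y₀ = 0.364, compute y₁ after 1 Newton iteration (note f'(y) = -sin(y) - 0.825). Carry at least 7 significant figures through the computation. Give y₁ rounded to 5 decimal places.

0.90098

Newton update: y ← y − f(y)/f'(y).
y_0 = 0.364000: f = 0.634180, f' = -1.181015 → y_1 = 0.364000 - (0.634180)/(-1.181015) = 0.900979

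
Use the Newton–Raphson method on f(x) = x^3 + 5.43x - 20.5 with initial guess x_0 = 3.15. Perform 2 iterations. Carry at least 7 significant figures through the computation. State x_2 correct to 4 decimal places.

2.1132

f'(x) = 3x^2 + 5.43
x_0 = 3.150000: f = 27.860375, f' = 35.197500 → x_1 = 3.150000 - (27.860375)/(35.197500) = 2.358456
x_1 = 2.358456: f = 5.424887, f' = 22.116942 → x_2 = 2.358456 - (5.424887)/(22.116942) = 2.113174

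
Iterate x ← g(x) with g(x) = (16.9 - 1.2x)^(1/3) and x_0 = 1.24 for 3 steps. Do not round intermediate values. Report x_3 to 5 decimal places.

x_1 = g(1.240000) = 2.488588
x_2 = g(2.488588) = 2.405179
x_3 = g(2.405179) = 2.410933

2.41093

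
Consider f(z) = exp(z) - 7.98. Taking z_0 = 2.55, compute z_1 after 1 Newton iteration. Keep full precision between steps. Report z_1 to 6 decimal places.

2.173092

f'(z) = exp(z)
z_0 = 2.550000: f = 4.827104, f' = 12.807104 → z_1 = 2.550000 - (4.827104)/(12.807104) = 2.173092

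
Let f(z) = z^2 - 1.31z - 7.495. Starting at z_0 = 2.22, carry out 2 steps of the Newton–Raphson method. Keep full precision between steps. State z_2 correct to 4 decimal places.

3.5076

f'(z) = 2z - 1.31
z_0 = 2.220000: f = -5.474800, f' = 3.130000 → z_1 = 2.220000 - (-5.474800)/(3.130000) = 3.969137
z_1 = 3.969137: f = 3.059482, f' = 6.628275 → z_2 = 3.969137 - (3.059482)/(6.628275) = 3.507557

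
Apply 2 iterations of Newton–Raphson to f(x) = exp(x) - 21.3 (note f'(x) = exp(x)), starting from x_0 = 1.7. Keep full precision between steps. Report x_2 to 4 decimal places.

Newton update: x ← x − f(x)/f'(x).
x_0 = 1.700000: f = -15.826053, f' = 5.473947 → x_1 = 1.700000 - (-15.826053)/(5.473947) = 4.591159
x_1 = 4.591159: f = 77.308658, f' = 98.608658 → x_2 = 4.591159 - (77.308658)/(98.608658) = 3.807164

3.8072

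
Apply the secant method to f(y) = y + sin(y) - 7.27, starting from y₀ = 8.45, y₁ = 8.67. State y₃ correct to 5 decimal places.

f(y_0) = 2.007577, f(y_1) = 2.085127
y_2 = 8.670000 - (2.085127)·(8.670000 - 8.450000)/(2.085127 - (2.007577)) = 2.754722; f(y_2) = -4.137986
y_3 = 2.754722 - (-4.137986)·(2.754722 - 8.670000)/(-4.137986 - (2.085127)) = 6.688017; f(y_3) = -0.188120

6.68802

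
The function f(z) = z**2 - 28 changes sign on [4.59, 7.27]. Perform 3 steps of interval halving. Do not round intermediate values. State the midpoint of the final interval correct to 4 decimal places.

5.4275

f(4.590000) = -6.931900, f(7.270000) = 24.852900 (opposite signs)
step 1: m = 5.930000, f(m) = 7.164900 > 0 → root in [4.590000, 5.930000]
step 2: m = 5.260000, f(m) = -0.332400 < 0 → root in [5.260000, 5.930000]
step 3: m = 5.595000, f(m) = 3.304025 > 0 → root in [5.260000, 5.595000]
Midpoint of [5.260000, 5.595000] = 5.427500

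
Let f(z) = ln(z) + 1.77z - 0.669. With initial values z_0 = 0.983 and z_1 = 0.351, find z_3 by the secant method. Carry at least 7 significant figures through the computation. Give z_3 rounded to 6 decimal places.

Secant update: z_(k+1) = z_k − f(z_k)·(z_k − z_(k-1))/(f(z_k) − f(z_(k-1))).
f(z_0) = 1.053764, f(z_1) = -1.094699
z_2 = 0.351000 - (-1.094699)·(0.351000 - 0.983000)/(-1.094699 - (1.053764)) = 0.673021; f(z_2) = 0.126268
z_3 = 0.673021 - (0.126268)·(0.673021 - 0.351000)/(0.126268 - (-1.094699)) = 0.639719; f(z_3) = 0.016575

0.639719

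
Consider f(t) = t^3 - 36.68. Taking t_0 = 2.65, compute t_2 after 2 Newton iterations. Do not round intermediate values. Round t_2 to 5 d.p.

3.33219

f'(t) = 3t^2
t_0 = 2.650000: f = -18.070375, f' = 21.067500 → t_1 = 2.650000 - (-18.070375)/(21.067500) = 3.507737
t_1 = 3.507737: f = 6.479965, f' = 36.912657 → t_2 = 3.507737 - (6.479965)/(36.912657) = 3.332188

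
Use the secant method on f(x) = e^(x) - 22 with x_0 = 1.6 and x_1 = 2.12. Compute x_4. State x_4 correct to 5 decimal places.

f(x_0) = -17.046968, f(x_1) = -13.668863
x_2 = 2.120000 - (-13.668863)·(2.120000 - 1.600000)/(-13.668863 - (-17.046968)) = 4.224082; f(x_2) = 46.311733
x_3 = 4.224082 - (46.311733)·(4.224082 - 2.120000)/(46.311733 - (-13.668863)) = 2.599495; f(x_3) = -8.543058
x_4 = 2.599495 - (-8.543058)·(2.599495 - 4.224082)/(-8.543058 - (46.311733)) = 2.852507; f(x_4) = -4.668817

2.85251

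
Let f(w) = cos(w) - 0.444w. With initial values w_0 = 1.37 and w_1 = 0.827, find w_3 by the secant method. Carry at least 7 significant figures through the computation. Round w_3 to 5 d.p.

f(w_0) = -0.408830, f(w_1) = 0.309899
w_2 = 0.827000 - (0.309899)·(0.827000 - 1.370000)/(0.309899 - (-0.408830)) = 1.061128; f(w_2) = 0.016746
w_3 = 1.061128 - (0.016746)·(1.061128 - 0.827000)/(0.016746 - (0.309899)) = 1.074503; f(w_3) = -0.000910

1.07450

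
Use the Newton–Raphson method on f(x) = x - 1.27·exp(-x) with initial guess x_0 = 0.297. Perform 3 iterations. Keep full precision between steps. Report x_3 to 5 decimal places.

f'(x) = 1 + 1.27·exp(-x)
x_0 = 0.297000: f = -0.646666, f' = 1.943666 → x_1 = 0.297000 - (-0.646666)/(1.943666) = 0.629704
x_1 = 0.629704: f = -0.046887, f' = 1.676592 → x_2 = 0.629704 - (-0.046887)/(1.676592) = 0.657670
x_2 = 0.657670: f = -0.000262, f' = 1.657932 → x_3 = 0.657670 - (-0.000262)/(1.657932) = 0.657828

0.65783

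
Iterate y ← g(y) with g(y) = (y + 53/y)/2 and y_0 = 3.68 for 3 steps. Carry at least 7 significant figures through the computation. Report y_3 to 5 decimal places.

7.28208

y_1 = g(3.680000) = 9.041087
y_2 = g(9.041087) = 7.451607
y_3 = g(7.451607) = 7.282083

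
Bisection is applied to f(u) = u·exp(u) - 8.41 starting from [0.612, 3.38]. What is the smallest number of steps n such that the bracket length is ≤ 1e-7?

Initial width b − a = 3.38 − 0.612 = 2.768000.
After n steps the width is (b−a)/2^n; need (b−a)/2^n ≤ 1e-7.
So n ≥ log₂(2.768000/1e-7) = log₂(27680000.0000) ≈ 24.7223.
Hence n = 25.

25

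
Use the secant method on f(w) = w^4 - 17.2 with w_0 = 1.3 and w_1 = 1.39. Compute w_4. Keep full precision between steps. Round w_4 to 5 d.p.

1.89977

f(w_0) = -14.343900, f(w_1) = -13.466990
w_2 = 1.390000 - (-13.466990)·(1.390000 - 1.300000)/(-13.466990 - (-14.343900)) = 2.772158; f(w_2) = 41.857104
w_3 = 2.772158 - (41.857104)·(2.772158 - 1.390000)/(41.857104 - (-13.466990)) = 1.726445; f(w_3) = -8.315951
w_4 = 1.726445 - (-8.315951)·(1.726445 - 2.772158)/(-8.315951 - (41.857104)) = 1.899767; f(w_4) = -4.174289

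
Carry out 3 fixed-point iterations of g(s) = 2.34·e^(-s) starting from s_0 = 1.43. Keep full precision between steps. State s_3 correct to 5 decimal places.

s_1 = g(1.430000) = 0.559983
s_2 = g(0.559983) = 1.336652
s_3 = g(1.336652) = 0.614774

0.61477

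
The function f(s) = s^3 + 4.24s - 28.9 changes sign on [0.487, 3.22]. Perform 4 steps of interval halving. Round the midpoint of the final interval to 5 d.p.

2.62216

f(0.487000) = -26.719619, f(3.220000) = 18.139048 (opposite signs)
step 1: m = 1.853500, f(m) = -14.673531 < 0 → root in [1.853500, 3.220000]
step 2: m = 2.536750, f(m) = -1.819939 < 0 → root in [2.536750, 3.220000]
step 3: m = 2.878375, f(m) = 7.151770 > 0 → root in [2.536750, 2.878375]
step 4: m = 2.707562, f(m) = 2.428921 > 0 → root in [2.536750, 2.707562]
Midpoint of [2.536750, 2.707562] = 2.622156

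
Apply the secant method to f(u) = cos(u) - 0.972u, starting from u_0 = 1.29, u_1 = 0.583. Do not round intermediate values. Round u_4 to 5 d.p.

0.75162

Secant update: u_(k+1) = u_k − f(u_k)·(u_k − u_(k-1))/(f(u_k) − f(u_(k-1))).
f(u_0) = -0.976759, f(u_1) = 0.268139
u_2 = 0.583000 - (0.268139)·(0.583000 - 1.290000)/(0.268139 - (-0.976759)) = 0.735281; f(u_2) = 0.026949
u_3 = 0.735281 - (0.026949)·(0.735281 - 0.583000)/(0.026949 - (0.268139)) = 0.752296; f(u_3) = -0.001110
u_4 = 0.752296 - (-0.001110)·(0.752296 - 0.735281)/(-0.001110 - (0.026949)) = 0.751623; f(u_4) = 0.000004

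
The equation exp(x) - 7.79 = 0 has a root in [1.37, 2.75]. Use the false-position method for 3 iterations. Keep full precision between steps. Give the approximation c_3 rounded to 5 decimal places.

f(1.370000) = -3.854649, f(2.750000) = 7.852632
step 1: c = 1.824368, f(c) = -1.591123 < 0 → new bracket [1.824368, 2.750000]
step 2: c = 1.980322, f(c) = -0.544921 < 0 → new bracket [1.980322, 2.750000]
step 3: c = 2.030267, f(c) = -0.173879 < 0 → new bracket [2.030267, 2.750000]

2.03027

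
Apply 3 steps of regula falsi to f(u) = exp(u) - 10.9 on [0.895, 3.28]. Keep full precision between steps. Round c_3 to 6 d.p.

False-position update: c = (a·f(b) − b·f(a))/(f(b) − f(a)); replace the endpoint whose sign matches f(c).
f(0.895000) = -8.452664, f(3.280000) = 15.675773
step 1: c = 1.730512, f(c) = -5.256456 < 0 → new bracket [1.730512, 3.280000]
step 2: c = 2.119616, f(c) = -2.572059 < 0 → new bracket [2.119616, 3.280000]
step 3: c = 2.283174, f(c) = -1.092238 < 0 → new bracket [2.283174, 3.280000]

2.283174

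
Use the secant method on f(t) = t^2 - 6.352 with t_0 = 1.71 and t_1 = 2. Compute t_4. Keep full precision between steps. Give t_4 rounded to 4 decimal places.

2.5200

f(t_0) = -3.427900, f(t_1) = -2.352000
t_2 = 2.000000 - (-2.352000)·(2.000000 - 1.710000)/(-2.352000 - (-3.427900)) = 2.633962; f(t_2) = 0.585757
t_3 = 2.633962 - (0.585757)·(2.633962 - 2.000000)/(0.585757 - (-2.352000)) = 2.507557; f(t_3) = -0.064158
t_4 = 2.507557 - (-0.064158)·(2.507557 - 2.633962)/(-0.064158 - (0.585757)) = 2.520035; f(t_4) = -0.001422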